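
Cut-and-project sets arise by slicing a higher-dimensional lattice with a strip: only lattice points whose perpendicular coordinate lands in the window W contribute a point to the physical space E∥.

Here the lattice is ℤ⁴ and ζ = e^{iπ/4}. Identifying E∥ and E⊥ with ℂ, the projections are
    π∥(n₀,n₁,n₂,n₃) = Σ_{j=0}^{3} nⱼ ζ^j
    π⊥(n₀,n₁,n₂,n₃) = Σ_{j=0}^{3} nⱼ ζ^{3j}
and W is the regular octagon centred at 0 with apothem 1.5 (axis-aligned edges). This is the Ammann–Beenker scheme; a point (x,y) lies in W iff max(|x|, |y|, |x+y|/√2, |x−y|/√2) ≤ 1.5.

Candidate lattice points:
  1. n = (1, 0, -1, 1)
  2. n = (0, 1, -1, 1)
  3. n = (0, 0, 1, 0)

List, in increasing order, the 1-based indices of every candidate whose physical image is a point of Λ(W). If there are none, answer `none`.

3

π⊥(n) = n₀ + n₁ζ³ + n₂ζ⁶ + n₃ζ⁹ where ζ = e^{iπ/4}.
#1 (1, 0, -1, 1): internal (1.70711, 1.70711); octagon support 2.41421 vs apothem 1.5 → ∉ W
#2 (0, 1, -1, 1): internal (0.00000, 2.41421); octagon support 2.41421 vs apothem 1.5 → ∉ W
#3 (0, 0, 1, 0): internal (0.00000, -1.00000); octagon support 1.00000 vs apothem 1.5 → ∈ W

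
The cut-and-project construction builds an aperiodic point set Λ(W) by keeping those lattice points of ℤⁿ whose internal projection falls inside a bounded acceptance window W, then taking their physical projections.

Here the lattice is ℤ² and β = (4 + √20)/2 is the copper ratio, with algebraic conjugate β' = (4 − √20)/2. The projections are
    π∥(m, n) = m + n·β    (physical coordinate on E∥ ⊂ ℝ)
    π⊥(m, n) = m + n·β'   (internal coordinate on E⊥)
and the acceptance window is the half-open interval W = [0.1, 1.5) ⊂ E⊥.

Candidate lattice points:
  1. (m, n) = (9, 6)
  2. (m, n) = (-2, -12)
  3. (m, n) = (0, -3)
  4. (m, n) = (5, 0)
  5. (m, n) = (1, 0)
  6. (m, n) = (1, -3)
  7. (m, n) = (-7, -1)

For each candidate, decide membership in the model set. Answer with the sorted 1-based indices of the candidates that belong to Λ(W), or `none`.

2, 3, 5

Compute β' = (4−√20)/2 = -0.23607, so π⊥(m,n) = m -0.23607·n.
#1 (9,6): internal coord 9 + (6)·β' = +7.58359; +7.58359 ∉ [0.1, 1.5) → out
#2 (-2,-12): internal coord -2 + (-12)·β' = +0.83282; +0.83282 ∈ [0.1, 1.5) → IN Λ
#3 (0,-3): internal coord 0 + (-3)·β' = +0.70820; +0.70820 ∈ [0.1, 1.5) → IN Λ
#4 (5,0): internal coord 5 + (0)·β' = +5.00000; +5.00000 ∉ [0.1, 1.5) → out
#5 (1,0): internal coord 1 + (0)·β' = +1.00000; +1.00000 ∈ [0.1, 1.5) → IN Λ
#6 (1,-3): internal coord 1 + (-3)·β' = +1.70820; +1.70820 ∉ [0.1, 1.5) → out
#7 (-7,-1): internal coord -7 + (-1)·β' = -6.76393; -6.76393 ∉ [0.1, 1.5) → out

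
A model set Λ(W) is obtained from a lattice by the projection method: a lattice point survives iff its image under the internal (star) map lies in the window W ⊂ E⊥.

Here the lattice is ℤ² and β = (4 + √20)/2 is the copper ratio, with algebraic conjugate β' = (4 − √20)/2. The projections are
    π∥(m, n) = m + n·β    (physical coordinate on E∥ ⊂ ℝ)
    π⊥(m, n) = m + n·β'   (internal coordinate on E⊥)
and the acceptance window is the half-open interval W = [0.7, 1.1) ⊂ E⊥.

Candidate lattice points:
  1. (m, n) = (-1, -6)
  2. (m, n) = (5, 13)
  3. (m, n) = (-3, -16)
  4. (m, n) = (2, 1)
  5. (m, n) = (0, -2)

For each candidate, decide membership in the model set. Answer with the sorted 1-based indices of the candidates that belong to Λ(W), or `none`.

3

Compute β' = (4−√20)/2 = -0.236068, so π⊥(m,n) = m -0.236068·n.
[1] lift (-1,-6): star map gives 0.416408; window check 0.7 ≤ 0.416408 < 1.1 is false → out
[2] lift (5,13): star map gives 1.931116; window check 0.7 ≤ 1.931116 < 1.1 is false → out
[3] lift (-3,-16): star map gives 0.777088; window check 0.7 ≤ 0.777088 < 1.1 is true → IN Λ
[4] lift (2,1): star map gives 1.763932; window check 0.7 ≤ 1.763932 < 1.1 is false → out
[5] lift (0,-2): star map gives 0.472136; window check 0.7 ≤ 0.472136 < 1.1 is false → out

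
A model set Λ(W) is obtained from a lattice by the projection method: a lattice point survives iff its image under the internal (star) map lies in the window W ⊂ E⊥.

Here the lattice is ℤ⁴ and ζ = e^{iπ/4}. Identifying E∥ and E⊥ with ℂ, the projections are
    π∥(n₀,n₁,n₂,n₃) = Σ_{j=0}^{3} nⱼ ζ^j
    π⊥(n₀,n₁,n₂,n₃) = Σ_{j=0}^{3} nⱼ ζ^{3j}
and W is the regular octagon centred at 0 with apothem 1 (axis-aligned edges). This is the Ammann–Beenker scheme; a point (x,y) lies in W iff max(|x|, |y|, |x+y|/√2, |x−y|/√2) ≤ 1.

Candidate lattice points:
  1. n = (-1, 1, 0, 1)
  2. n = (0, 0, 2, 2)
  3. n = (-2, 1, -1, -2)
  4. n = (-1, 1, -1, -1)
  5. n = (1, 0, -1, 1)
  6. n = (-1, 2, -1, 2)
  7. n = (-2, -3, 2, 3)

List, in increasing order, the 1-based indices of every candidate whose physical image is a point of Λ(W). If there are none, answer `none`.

none

With ζ = e^{iπ/4} the internal vectors are ζ^0,ζ^3,ζ^6,ζ^9.
#1 (-1, 1, 0, 1): internal (-1.00000, 1.41421); octagon support 1.70711 vs apothem 1 → ∉ W
#2 (0, 0, 2, 2): internal (1.41421, -0.58579); octagon support 1.41421 vs apothem 1 → ∉ W
#3 (-2, 1, -1, -2): internal (-4.12132, 0.29289); octagon support 4.12132 vs apothem 1 → ∉ W
#4 (-1, 1, -1, -1): internal (-2.41421, 1.00000); octagon support 2.41421 vs apothem 1 → ∉ W
#5 (1, 0, -1, 1): internal (1.70711, 1.70711); octagon support 2.41421 vs apothem 1 → ∉ W
#6 (-1, 2, -1, 2): internal (-1.00000, 3.82843); octagon support 3.82843 vs apothem 1 → ∉ W
#7 (-2, -3, 2, 3): internal (2.24264, -2.00000); octagon support 3.00000 vs apothem 1 → ∉ W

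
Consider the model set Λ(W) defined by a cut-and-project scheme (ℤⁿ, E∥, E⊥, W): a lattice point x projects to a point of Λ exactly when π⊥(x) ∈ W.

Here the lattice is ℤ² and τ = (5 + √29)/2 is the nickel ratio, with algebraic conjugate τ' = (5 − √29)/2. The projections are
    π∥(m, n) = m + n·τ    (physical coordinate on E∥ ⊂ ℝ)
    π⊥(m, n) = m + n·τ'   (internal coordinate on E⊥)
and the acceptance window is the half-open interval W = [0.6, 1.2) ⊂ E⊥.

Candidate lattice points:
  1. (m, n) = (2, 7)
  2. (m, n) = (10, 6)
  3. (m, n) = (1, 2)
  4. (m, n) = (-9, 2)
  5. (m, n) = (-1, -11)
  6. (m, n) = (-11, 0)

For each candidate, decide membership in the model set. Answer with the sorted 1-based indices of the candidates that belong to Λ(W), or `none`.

Compute τ' = (5−√29)/2 = -0.19258, so π⊥(m,n) = m -0.19258·n.
#1 (2,7): internal coord 2 + (7)·τ' = +0.65192; +0.65192 ∈ [0.6, 1.2) → IN Λ
#2 (10,6): internal coord 10 + (6)·τ' = +8.84451; +8.84451 ∉ [0.6, 1.2) → out
#3 (1,2): internal coord 1 + (2)·τ' = +0.61484; +0.61484 ∈ [0.6, 1.2) → IN Λ
#4 (-9,2): internal coord -9 + (2)·τ' = -9.38516; -9.38516 ∉ [0.6, 1.2) → out
#5 (-1,-11): internal coord -1 + (-11)·τ' = +1.11841; +1.11841 ∈ [0.6, 1.2) → IN Λ
#6 (-11,0): internal coord -11 + (0)·τ' = -11.00000; -11.00000 ∉ [0.6, 1.2) → out

1, 3, 5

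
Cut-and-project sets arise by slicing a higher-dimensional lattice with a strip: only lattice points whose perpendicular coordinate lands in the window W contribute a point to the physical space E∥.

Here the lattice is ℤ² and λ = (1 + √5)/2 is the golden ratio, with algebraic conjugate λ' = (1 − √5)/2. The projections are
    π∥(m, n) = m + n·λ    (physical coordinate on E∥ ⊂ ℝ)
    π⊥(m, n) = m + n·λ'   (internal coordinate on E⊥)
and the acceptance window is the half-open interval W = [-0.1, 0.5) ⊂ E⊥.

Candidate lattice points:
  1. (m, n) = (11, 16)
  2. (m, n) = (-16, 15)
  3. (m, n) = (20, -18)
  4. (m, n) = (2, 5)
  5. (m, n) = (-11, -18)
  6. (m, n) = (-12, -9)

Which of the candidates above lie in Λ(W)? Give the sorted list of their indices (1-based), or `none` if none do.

5

Compute λ' = (1−√5)/2 = -0.61803, so π⊥(m,n) = m -0.61803·n.
candidate 1: (m,n)=(11,16) → π∥ = 11+16·λ ≈ 36.88854, π⊥ = 11+16·λ' ≈ 1.11146 ∉ [-0.1, 0.5) ⇒ out
candidate 2: (m,n)=(-16,15) → π∥ = -16+15·λ ≈ 8.27051, π⊥ = -16+15·λ' ≈ -25.27051 ∉ [-0.1, 0.5) ⇒ out
candidate 3: (m,n)=(20,-18) → π∥ = 20-18·λ ≈ -9.12461, π⊥ = 20-18·λ' ≈ 31.12461 ∉ [-0.1, 0.5) ⇒ out
candidate 4: (m,n)=(2,5) → π∥ = 2+5·λ ≈ 10.09017, π⊥ = 2+5·λ' ≈ -1.09017 ∉ [-0.1, 0.5) ⇒ out
candidate 5: (m,n)=(-11,-18) → π∥ = -11-18·λ ≈ -40.12461, π⊥ = -11-18·λ' ≈ 0.12461 ∈ [-0.1, 0.5) ⇒ IN Λ
candidate 6: (m,n)=(-12,-9) → π∥ = -12-9·λ ≈ -26.56231, π⊥ = -12-9·λ' ≈ -6.43769 ∉ [-0.1, 0.5) ⇒ out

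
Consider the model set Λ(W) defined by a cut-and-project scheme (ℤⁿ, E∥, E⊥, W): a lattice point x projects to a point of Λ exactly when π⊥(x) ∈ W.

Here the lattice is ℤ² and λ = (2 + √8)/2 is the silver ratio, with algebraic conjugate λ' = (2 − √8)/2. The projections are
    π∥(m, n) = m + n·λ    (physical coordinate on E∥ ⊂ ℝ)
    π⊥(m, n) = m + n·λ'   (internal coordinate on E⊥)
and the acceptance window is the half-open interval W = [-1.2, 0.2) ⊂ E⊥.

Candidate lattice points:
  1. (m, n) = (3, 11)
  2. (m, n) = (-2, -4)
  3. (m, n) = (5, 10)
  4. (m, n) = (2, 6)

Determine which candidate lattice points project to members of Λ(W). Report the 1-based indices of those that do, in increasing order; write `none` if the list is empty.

λ' = (2−√8)/2 ≈ -0.4142.
#1 (3,11): internal coord 3 + (11)·λ' = -1.5563; -1.5563 ∉ [-1.2, 0.2) → out
#2 (-2,-4): internal coord -2 + (-4)·λ' = -0.3431; -0.3431 ∈ [-1.2, 0.2) → IN Λ
#3 (5,10): internal coord 5 + (10)·λ' = +0.8579; +0.8579 ∉ [-1.2, 0.2) → out
#4 (2,6): internal coord 2 + (6)·λ' = -0.4853; -0.4853 ∈ [-1.2, 0.2) → IN Λ

2, 4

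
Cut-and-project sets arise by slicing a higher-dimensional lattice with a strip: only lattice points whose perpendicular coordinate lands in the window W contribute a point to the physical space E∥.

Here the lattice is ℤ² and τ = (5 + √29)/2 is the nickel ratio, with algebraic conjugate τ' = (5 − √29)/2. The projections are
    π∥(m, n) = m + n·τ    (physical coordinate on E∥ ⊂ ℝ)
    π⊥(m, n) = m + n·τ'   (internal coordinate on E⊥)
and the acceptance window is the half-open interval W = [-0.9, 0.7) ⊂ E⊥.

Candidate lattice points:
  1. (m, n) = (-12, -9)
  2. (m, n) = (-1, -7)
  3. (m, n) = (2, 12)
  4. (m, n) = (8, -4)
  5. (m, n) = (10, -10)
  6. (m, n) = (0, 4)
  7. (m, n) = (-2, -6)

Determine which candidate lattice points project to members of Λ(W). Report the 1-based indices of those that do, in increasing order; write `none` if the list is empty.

2, 3, 6, 7

Compute τ' = (5−√29)/2 = -0.19258, so π⊥(m,n) = m -0.19258·n.
#1 (-12,-9): internal coord -12 + (-9)·τ' = -10.26676; -10.26676 ∉ [-0.9, 0.7) → out
#2 (-1,-7): internal coord -1 + (-7)·τ' = +0.34808; +0.34808 ∈ [-0.9, 0.7) → IN Λ
#3 (2,12): internal coord 2 + (12)·τ' = -0.31099; -0.31099 ∈ [-0.9, 0.7) → IN Λ
#4 (8,-4): internal coord 8 + (-4)·τ' = +8.77033; +8.77033 ∉ [-0.9, 0.7) → out
#5 (10,-10): internal coord 10 + (-10)·τ' = +11.92582; +11.92582 ∉ [-0.9, 0.7) → out
#6 (0,4): internal coord 0 + (4)·τ' = -0.77033; -0.77033 ∈ [-0.9, 0.7) → IN Λ
#7 (-2,-6): internal coord -2 + (-6)·τ' = -0.84451; -0.84451 ∈ [-0.9, 0.7) → IN Λ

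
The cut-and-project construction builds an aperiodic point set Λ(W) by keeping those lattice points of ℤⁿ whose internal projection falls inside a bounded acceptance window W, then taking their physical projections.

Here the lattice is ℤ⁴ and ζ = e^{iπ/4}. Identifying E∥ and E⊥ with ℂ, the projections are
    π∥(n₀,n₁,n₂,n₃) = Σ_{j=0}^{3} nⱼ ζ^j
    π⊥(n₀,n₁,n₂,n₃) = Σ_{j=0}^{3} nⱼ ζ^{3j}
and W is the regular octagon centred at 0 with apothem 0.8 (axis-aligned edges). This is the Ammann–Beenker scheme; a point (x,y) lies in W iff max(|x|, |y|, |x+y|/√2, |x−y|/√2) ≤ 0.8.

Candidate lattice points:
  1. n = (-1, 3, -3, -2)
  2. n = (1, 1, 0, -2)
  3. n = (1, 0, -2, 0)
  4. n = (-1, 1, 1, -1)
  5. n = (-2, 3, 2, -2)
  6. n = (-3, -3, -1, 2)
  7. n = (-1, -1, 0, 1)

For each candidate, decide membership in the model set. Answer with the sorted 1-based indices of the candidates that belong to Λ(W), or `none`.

Internal map: ζ^{3j} for j=0..3 gives (1,0), (−√2/2,√2/2), (0,−1), (√2/2,√2/2).
candidate 1: n = (-1, 3, -3, -2) → π⊥ ≈ (-4.53553, +3.70711); max(|x|,|y|,|x±y|/√2) = 5.82843 > 0.8 ⇒ ∉ W
candidate 2: n = (1, 1, 0, -2) → π⊥ ≈ (-1.12132, -0.70711); max(|x|,|y|,|x±y|/√2) = 1.29289 > 0.8 ⇒ ∉ W
candidate 3: n = (1, 0, -2, 0) → π⊥ ≈ (+1.00000, +2.00000); max(|x|,|y|,|x±y|/√2) = 2.12132 > 0.8 ⇒ ∉ W
candidate 4: n = (-1, 1, 1, -1) → π⊥ ≈ (-2.41421, -1.00000); max(|x|,|y|,|x±y|/√2) = 2.41421 > 0.8 ⇒ ∉ W
candidate 5: n = (-2, 3, 2, -2) → π⊥ ≈ (-5.53553, -1.29289); max(|x|,|y|,|x±y|/√2) = 5.53553 > 0.8 ⇒ ∉ W
candidate 6: n = (-3, -3, -1, 2) → π⊥ ≈ (+0.53553, +0.29289); max(|x|,|y|,|x±y|/√2) = 0.58579 ≤ 0.8 ⇒ ∈ W
candidate 7: n = (-1, -1, 0, 1) → π⊥ ≈ (+0.41421, +0.00000); max(|x|,|y|,|x±y|/√2) = 0.41421 ≤ 0.8 ⇒ ∈ W

6, 7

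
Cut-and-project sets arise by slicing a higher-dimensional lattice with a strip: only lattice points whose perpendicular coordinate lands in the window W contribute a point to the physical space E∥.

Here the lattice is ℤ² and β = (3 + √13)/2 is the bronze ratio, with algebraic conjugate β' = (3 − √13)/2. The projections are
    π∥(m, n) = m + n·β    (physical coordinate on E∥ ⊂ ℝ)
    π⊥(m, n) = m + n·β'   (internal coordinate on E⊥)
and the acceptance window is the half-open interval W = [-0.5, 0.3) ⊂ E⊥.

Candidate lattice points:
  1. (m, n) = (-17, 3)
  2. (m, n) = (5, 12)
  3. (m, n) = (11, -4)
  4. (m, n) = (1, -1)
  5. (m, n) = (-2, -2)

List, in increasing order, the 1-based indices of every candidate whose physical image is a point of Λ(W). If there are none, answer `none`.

none

β' = (3−√13)/2 ≈ -0.3028.
candidate 1: (m,n)=(-17,3) → π∥ = -17+3·β ≈ -7.0917, π⊥ = -17+3·β' ≈ -17.9083 ∉ [-0.5, 0.3) ⇒ out
candidate 2: (m,n)=(5,12) → π∥ = 5+12·β ≈ 44.6333, π⊥ = 5+12·β' ≈ 1.3667 ∉ [-0.5, 0.3) ⇒ out
candidate 3: (m,n)=(11,-4) → π∥ = 11-4·β ≈ -2.2111, π⊥ = 11-4·β' ≈ 12.2111 ∉ [-0.5, 0.3) ⇒ out
candidate 4: (m,n)=(1,-1) → π∥ = 1-1·β ≈ -2.3028, π⊥ = 1-1·β' ≈ 1.3028 ∉ [-0.5, 0.3) ⇒ out
candidate 5: (m,n)=(-2,-2) → π∥ = -2-2·β ≈ -8.6056, π⊥ = -2-2·β' ≈ -1.3944 ∉ [-0.5, 0.3) ⇒ out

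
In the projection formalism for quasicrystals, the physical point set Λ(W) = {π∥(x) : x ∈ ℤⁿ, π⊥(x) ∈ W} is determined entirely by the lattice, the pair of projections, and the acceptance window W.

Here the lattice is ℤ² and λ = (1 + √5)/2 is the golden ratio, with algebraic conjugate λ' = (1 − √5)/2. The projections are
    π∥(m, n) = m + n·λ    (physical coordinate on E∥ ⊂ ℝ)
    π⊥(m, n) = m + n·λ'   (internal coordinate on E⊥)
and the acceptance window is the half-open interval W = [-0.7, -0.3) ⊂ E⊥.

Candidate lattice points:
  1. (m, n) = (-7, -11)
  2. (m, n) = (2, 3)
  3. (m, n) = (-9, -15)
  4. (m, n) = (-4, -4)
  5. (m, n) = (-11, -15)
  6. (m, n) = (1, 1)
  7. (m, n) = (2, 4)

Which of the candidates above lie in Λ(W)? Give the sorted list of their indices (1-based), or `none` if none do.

Numerically λ ≈ 1.61803 and λ' = −1/λ ≈ -0.61803.
[1] lift (-7,-11): star map gives -0.20163; window check -0.7 ≤ -0.20163 < -0.3 is false → out
[2] lift (2,3): star map gives 0.14590; window check -0.7 ≤ 0.14590 < -0.3 is false → out
[3] lift (-9,-15): star map gives 0.27051; window check -0.7 ≤ 0.27051 < -0.3 is false → out
[4] lift (-4,-4): star map gives -1.52786; window check -0.7 ≤ -1.52786 < -0.3 is false → out
[5] lift (-11,-15): star map gives -1.72949; window check -0.7 ≤ -1.72949 < -0.3 is false → out
[6] lift (1,1): star map gives 0.38197; window check -0.7 ≤ 0.38197 < -0.3 is false → out
[7] lift (2,4): star map gives -0.47214; window check -0.7 ≤ -0.47214 < -0.3 is true → IN Λ

7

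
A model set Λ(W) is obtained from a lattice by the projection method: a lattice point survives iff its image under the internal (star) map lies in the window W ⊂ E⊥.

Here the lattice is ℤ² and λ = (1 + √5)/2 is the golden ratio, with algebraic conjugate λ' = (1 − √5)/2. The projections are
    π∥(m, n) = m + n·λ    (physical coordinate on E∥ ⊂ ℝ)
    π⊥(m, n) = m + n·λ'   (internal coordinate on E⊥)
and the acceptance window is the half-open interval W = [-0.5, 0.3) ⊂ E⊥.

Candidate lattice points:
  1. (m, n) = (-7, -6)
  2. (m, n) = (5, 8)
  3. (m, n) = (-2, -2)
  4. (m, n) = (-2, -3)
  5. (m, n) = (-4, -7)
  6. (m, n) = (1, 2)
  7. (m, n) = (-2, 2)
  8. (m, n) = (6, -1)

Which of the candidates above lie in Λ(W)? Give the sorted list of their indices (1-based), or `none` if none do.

2, 4, 6

Compute λ' = (1−√5)/2 = -0.618034, so π⊥(m,n) = m -0.618034·n.
#1 (-7,-6): internal coord -7 + (-6)·λ' = -3.291796; -3.291796 ∉ [-0.5, 0.3) → out
#2 (5,8): internal coord 5 + (8)·λ' = +0.055728; +0.055728 ∈ [-0.5, 0.3) → IN Λ
#3 (-2,-2): internal coord -2 + (-2)·λ' = -0.763932; -0.763932 ∉ [-0.5, 0.3) → out
#4 (-2,-3): internal coord -2 + (-3)·λ' = -0.145898; -0.145898 ∈ [-0.5, 0.3) → IN Λ
#5 (-4,-7): internal coord -4 + (-7)·λ' = +0.326238; +0.326238 ∉ [-0.5, 0.3) → out
#6 (1,2): internal coord 1 + (2)·λ' = -0.236068; -0.236068 ∈ [-0.5, 0.3) → IN Λ
#7 (-2,2): internal coord -2 + (2)·λ' = -3.236068; -3.236068 ∉ [-0.5, 0.3) → out
#8 (6,-1): internal coord 6 + (-1)·λ' = +6.618034; +6.618034 ∉ [-0.5, 0.3) → out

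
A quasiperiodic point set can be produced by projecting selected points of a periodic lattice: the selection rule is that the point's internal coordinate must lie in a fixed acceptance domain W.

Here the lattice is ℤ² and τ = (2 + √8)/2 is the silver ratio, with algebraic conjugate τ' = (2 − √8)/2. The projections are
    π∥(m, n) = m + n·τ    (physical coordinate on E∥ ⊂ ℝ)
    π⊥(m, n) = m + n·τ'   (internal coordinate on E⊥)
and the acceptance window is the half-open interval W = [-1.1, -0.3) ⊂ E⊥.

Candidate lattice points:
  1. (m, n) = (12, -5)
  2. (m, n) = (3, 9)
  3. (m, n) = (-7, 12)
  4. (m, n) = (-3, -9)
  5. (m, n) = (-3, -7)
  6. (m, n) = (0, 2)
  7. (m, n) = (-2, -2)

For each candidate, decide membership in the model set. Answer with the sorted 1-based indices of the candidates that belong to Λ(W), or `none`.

2, 6

Compute τ' = (2−√8)/2 = -0.4142, so π⊥(m,n) = m -0.4142·n.
#1 (12,-5): internal coord 12 + (-5)·τ' = +14.0711; +14.0711 ∉ [-1.1, -0.3) → out
#2 (3,9): internal coord 3 + (9)·τ' = -0.7279; -0.7279 ∈ [-1.1, -0.3) → IN Λ
#3 (-7,12): internal coord -7 + (12)·τ' = -11.9706; -11.9706 ∉ [-1.1, -0.3) → out
#4 (-3,-9): internal coord -3 + (-9)·τ' = +0.7279; +0.7279 ∉ [-1.1, -0.3) → out
#5 (-3,-7): internal coord -3 + (-7)·τ' = -0.1005; -0.1005 ∉ [-1.1, -0.3) → out
#6 (0,2): internal coord 0 + (2)·τ' = -0.8284; -0.8284 ∈ [-1.1, -0.3) → IN Λ
#7 (-2,-2): internal coord -2 + (-2)·τ' = -1.1716; -1.1716 ∉ [-1.1, -0.3) → out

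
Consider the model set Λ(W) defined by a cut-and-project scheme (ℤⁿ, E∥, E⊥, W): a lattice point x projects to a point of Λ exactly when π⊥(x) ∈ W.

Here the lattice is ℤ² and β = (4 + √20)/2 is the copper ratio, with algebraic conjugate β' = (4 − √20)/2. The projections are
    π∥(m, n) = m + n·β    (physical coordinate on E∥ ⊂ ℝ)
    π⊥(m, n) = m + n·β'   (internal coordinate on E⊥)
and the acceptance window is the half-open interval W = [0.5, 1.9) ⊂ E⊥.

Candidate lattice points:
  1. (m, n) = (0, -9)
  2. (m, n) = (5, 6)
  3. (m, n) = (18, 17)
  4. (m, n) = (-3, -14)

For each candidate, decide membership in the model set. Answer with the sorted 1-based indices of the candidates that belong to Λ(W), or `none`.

β' = (4−√20)/2 ≈ -0.236068.
[1] lift (0,-9): star map gives 2.124612; window check 0.5 ≤ 2.124612 < 1.9 is false → out
[2] lift (5,6): star map gives 3.583592; window check 0.5 ≤ 3.583592 < 1.9 is false → out
[3] lift (18,17): star map gives 13.986844; window check 0.5 ≤ 13.986844 < 1.9 is false → out
[4] lift (-3,-14): star map gives 0.304952; window check 0.5 ≤ 0.304952 < 1.9 is false → out

none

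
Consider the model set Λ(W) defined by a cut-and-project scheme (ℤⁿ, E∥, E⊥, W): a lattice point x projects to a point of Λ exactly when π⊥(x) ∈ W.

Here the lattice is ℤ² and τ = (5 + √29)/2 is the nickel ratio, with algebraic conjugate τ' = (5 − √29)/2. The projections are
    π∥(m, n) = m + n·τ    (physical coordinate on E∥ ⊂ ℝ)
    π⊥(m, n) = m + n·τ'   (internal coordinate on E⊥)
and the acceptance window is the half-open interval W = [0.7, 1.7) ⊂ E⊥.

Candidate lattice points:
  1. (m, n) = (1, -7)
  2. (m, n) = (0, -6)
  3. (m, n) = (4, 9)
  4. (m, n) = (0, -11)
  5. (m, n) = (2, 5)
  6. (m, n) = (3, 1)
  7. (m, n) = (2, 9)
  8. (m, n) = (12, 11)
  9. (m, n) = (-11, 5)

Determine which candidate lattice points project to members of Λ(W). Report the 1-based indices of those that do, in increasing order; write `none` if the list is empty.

Compute τ' = (5−√29)/2 = -0.192582, so π⊥(m,n) = m -0.192582·n.
[1] lift (1,-7): star map gives 2.348077; window check 0.7 ≤ 2.348077 < 1.7 is false → out
[2] lift (0,-6): star map gives 1.155494; window check 0.7 ≤ 1.155494 < 1.7 is true → IN Λ
[3] lift (4,9): star map gives 2.266758; window check 0.7 ≤ 2.266758 < 1.7 is false → out
[4] lift (0,-11): star map gives 2.118406; window check 0.7 ≤ 2.118406 < 1.7 is false → out
[5] lift (2,5): star map gives 1.037088; window check 0.7 ≤ 1.037088 < 1.7 is true → IN Λ
[6] lift (3,1): star map gives 2.807418; window check 0.7 ≤ 2.807418 < 1.7 is false → out
[7] lift (2,9): star map gives 0.266758; window check 0.7 ≤ 0.266758 < 1.7 is false → out
[8] lift (12,11): star map gives 9.881594; window check 0.7 ≤ 9.881594 < 1.7 is false → out
[9] lift (-11,5): star map gives -11.962912; window check 0.7 ≤ -11.962912 < 1.7 is false → out

2, 5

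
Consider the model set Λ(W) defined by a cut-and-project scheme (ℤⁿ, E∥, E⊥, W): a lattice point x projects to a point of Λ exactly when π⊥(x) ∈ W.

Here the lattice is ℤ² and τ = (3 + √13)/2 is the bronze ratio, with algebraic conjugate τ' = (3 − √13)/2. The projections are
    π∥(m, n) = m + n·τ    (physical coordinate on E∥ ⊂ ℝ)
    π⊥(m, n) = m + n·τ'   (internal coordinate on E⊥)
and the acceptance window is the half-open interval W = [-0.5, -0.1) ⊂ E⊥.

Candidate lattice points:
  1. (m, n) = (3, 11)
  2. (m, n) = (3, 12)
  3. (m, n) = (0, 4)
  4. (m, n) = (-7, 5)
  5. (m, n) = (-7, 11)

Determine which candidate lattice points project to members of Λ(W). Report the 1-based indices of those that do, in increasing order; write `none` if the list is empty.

1

Compute τ' = (3−√13)/2 = -0.3028, so π⊥(m,n) = m -0.3028·n.
[1] lift (3,11): star map gives -0.3305; window check -0.5 ≤ -0.3305 < -0.1 is true → IN Λ
[2] lift (3,12): star map gives -0.6333; window check -0.5 ≤ -0.6333 < -0.1 is false → out
[3] lift (0,4): star map gives -1.2111; window check -0.5 ≤ -1.2111 < -0.1 is false → out
[4] lift (-7,5): star map gives -8.5139; window check -0.5 ≤ -8.5139 < -0.1 is false → out
[5] lift (-7,11): star map gives -10.3305; window check -0.5 ≤ -10.3305 < -0.1 is false → out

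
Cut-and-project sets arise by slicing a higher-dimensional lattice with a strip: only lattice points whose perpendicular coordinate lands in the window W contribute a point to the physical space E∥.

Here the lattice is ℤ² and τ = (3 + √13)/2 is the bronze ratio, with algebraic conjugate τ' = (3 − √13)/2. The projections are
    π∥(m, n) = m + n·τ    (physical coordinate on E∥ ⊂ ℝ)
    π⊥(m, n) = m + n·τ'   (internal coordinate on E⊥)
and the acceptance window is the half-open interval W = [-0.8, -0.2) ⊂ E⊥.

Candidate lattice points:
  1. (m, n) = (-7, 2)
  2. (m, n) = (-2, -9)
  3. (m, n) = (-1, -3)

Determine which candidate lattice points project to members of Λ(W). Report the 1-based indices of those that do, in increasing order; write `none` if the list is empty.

none

τ' = (3−√13)/2 ≈ -0.30278.
[1] lift (-7,2): star map gives -7.60555; window check -0.8 ≤ -7.60555 < -0.2 is false → out
[2] lift (-2,-9): star map gives 0.72498; window check -0.8 ≤ 0.72498 < -0.2 is false → out
[3] lift (-1,-3): star map gives -0.09167; window check -0.8 ≤ -0.09167 < -0.2 is false → out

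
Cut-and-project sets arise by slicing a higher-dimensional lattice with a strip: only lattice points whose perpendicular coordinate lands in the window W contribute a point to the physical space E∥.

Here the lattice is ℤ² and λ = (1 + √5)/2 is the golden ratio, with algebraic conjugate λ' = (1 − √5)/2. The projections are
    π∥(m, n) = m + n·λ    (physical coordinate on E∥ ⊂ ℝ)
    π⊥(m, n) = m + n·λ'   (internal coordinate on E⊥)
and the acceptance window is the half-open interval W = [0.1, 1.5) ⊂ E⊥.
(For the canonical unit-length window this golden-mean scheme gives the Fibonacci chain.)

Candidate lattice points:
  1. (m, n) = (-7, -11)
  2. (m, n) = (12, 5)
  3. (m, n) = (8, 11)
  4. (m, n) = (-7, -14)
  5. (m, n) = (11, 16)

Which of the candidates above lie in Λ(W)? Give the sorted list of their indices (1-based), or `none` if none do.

Numerically λ ≈ 1.618034 and λ' = −1/λ ≈ -0.618034.
#1 (-7,-11): internal coord -7 + (-11)·λ' = -0.201626; -0.201626 ∉ [0.1, 1.5) → out
#2 (12,5): internal coord 12 + (5)·λ' = +8.909830; +8.909830 ∉ [0.1, 1.5) → out
#3 (8,11): internal coord 8 + (11)·λ' = +1.201626; +1.201626 ∈ [0.1, 1.5) → IN Λ
#4 (-7,-14): internal coord -7 + (-14)·λ' = +1.652476; +1.652476 ∉ [0.1, 1.5) → out
#5 (11,16): internal coord 11 + (16)·λ' = +1.111456; +1.111456 ∈ [0.1, 1.5) → IN Λ

3, 5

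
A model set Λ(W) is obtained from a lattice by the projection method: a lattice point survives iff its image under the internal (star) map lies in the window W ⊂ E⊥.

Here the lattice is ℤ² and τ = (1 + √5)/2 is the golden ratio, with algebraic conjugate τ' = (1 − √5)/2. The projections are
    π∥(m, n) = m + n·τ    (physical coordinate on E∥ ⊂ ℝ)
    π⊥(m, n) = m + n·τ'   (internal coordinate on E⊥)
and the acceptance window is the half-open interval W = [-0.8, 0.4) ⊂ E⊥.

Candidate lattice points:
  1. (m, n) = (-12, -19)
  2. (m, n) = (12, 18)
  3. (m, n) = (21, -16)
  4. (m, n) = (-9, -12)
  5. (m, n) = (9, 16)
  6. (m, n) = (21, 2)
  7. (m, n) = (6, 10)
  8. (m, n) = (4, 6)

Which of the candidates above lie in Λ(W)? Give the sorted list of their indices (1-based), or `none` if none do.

τ' = (1−√5)/2 ≈ -0.618034.
candidate 1: (m,n)=(-12,-19) → π∥ = -12-19·τ ≈ -42.742646, π⊥ = -12-19·τ' ≈ -0.257354 ∈ [-0.8, 0.4) ⇒ IN Λ
candidate 2: (m,n)=(12,18) → π∥ = 12+18·τ ≈ 41.124612, π⊥ = 12+18·τ' ≈ 0.875388 ∉ [-0.8, 0.4) ⇒ out
candidate 3: (m,n)=(21,-16) → π∥ = 21-16·τ ≈ -4.888544, π⊥ = 21-16·τ' ≈ 30.888544 ∉ [-0.8, 0.4) ⇒ out
candidate 4: (m,n)=(-9,-12) → π∥ = -9-12·τ ≈ -28.416408, π⊥ = -9-12·τ' ≈ -1.583592 ∉ [-0.8, 0.4) ⇒ out
candidate 5: (m,n)=(9,16) → π∥ = 9+16·τ ≈ 34.888544, π⊥ = 9+16·τ' ≈ -0.888544 ∉ [-0.8, 0.4) ⇒ out
candidate 6: (m,n)=(21,2) → π∥ = 21+2·τ ≈ 24.236068, π⊥ = 21+2·τ' ≈ 19.763932 ∉ [-0.8, 0.4) ⇒ out
candidate 7: (m,n)=(6,10) → π∥ = 6+10·τ ≈ 22.180340, π⊥ = 6+10·τ' ≈ -0.180340 ∈ [-0.8, 0.4) ⇒ IN Λ
candidate 8: (m,n)=(4,6) → π∥ = 4+6·τ ≈ 13.708204, π⊥ = 4+6·τ' ≈ 0.291796 ∈ [-0.8, 0.4) ⇒ IN Λ

1, 7, 8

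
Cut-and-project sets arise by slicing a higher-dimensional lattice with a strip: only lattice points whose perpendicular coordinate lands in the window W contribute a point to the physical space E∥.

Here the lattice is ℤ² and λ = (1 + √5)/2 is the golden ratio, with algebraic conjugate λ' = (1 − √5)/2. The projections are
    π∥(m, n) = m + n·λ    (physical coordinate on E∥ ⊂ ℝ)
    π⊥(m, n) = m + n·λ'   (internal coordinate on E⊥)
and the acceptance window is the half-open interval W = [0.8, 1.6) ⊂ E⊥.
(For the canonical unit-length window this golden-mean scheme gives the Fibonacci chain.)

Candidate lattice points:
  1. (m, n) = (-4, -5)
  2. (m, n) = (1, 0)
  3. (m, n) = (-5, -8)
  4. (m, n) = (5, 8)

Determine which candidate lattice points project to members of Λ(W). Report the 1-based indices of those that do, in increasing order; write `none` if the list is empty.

Compute λ' = (1−√5)/2 = -0.6180, so π⊥(m,n) = m -0.6180·n.
#1 (-4,-5): internal coord -4 + (-5)·λ' = -0.9098; -0.9098 ∉ [0.8, 1.6) → out
#2 (1,0): internal coord 1 + (0)·λ' = +1.0000; +1.0000 ∈ [0.8, 1.6) → IN Λ
#3 (-5,-8): internal coord -5 + (-8)·λ' = -0.0557; -0.0557 ∉ [0.8, 1.6) → out
#4 (5,8): internal coord 5 + (8)·λ' = +0.0557; +0.0557 ∉ [0.8, 1.6) → out

2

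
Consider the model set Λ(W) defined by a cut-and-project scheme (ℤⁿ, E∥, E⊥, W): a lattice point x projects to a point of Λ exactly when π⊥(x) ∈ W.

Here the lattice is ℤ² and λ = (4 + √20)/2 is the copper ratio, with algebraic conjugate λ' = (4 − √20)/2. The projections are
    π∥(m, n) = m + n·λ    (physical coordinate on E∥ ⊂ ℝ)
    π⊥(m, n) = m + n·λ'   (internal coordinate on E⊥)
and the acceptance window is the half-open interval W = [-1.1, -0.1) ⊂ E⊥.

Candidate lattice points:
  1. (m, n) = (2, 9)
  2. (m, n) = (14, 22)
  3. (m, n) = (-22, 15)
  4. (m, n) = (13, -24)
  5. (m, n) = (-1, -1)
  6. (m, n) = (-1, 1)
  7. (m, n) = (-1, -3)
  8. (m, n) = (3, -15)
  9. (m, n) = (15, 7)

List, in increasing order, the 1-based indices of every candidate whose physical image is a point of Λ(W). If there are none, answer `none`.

1, 5, 7

Compute λ' = (4−√20)/2 = -0.236068, so π⊥(m,n) = m -0.236068·n.
[1] lift (2,9): star map gives -0.124612; window check -1.1 ≤ -0.124612 < -0.1 is true → IN Λ
[2] lift (14,22): star map gives 8.806504; window check -1.1 ≤ 8.806504 < -0.1 is false → out
[3] lift (-22,15): star map gives -25.541020; window check -1.1 ≤ -25.541020 < -0.1 is false → out
[4] lift (13,-24): star map gives 18.665631; window check -1.1 ≤ 18.665631 < -0.1 is false → out
[5] lift (-1,-1): star map gives -0.763932; window check -1.1 ≤ -0.763932 < -0.1 is true → IN Λ
[6] lift (-1,1): star map gives -1.236068; window check -1.1 ≤ -1.236068 < -0.1 is false → out
[7] lift (-1,-3): star map gives -0.291796; window check -1.1 ≤ -0.291796 < -0.1 is true → IN Λ
[8] lift (3,-15): star map gives 6.541020; window check -1.1 ≤ 6.541020 < -0.1 is false → out
[9] lift (15,7): star map gives 13.347524; window check -1.1 ≤ 13.347524 < -0.1 is false → out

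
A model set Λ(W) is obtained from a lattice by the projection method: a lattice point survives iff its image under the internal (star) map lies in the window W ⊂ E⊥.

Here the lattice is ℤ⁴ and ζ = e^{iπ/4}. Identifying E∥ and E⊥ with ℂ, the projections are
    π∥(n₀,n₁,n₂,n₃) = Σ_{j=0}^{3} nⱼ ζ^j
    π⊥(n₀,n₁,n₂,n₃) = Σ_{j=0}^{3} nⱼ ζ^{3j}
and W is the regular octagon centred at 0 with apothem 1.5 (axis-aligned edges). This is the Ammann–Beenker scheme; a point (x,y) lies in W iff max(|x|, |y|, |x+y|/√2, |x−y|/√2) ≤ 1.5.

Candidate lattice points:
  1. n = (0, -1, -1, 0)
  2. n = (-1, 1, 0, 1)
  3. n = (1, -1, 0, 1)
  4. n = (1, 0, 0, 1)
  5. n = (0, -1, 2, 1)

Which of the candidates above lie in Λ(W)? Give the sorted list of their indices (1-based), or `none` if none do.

π⊥(n) = n₀ + n₁ζ³ + n₂ζ⁶ + n₃ζ⁹ where ζ = e^{iπ/4}.
#1 (0, -1, -1, 0): internal (0.70711, 0.29289); octagon support 0.70711 vs apothem 1.5 → ∈ W
#2 (-1, 1, 0, 1): internal (-1.00000, 1.41421); octagon support 1.70711 vs apothem 1.5 → ∉ W
#3 (1, -1, 0, 1): internal (2.41421, 0.00000); octagon support 2.41421 vs apothem 1.5 → ∉ W
#4 (1, 0, 0, 1): internal (1.70711, 0.70711); octagon support 1.70711 vs apothem 1.5 → ∉ W
#5 (0, -1, 2, 1): internal (1.41421, -2.00000); octagon support 2.41421 vs apothem 1.5 → ∉ W

1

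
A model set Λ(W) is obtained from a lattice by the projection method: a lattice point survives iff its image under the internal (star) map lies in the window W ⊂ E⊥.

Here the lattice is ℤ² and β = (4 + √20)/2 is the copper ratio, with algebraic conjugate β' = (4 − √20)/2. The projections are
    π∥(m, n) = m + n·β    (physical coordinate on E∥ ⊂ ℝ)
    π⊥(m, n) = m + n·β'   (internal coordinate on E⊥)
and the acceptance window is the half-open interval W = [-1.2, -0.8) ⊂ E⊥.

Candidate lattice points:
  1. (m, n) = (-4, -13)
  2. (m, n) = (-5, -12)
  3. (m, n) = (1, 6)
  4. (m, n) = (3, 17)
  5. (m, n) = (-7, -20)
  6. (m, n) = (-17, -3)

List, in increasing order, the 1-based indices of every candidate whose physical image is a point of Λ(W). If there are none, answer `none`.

1, 4

Numerically β ≈ 4.2361 and β' = −1/β ≈ -0.2361.
[1] lift (-4,-13): star map gives -0.9311; window check -1.2 ≤ -0.9311 < -0.8 is true → IN Λ
[2] lift (-5,-12): star map gives -2.1672; window check -1.2 ≤ -2.1672 < -0.8 is false → out
[3] lift (1,6): star map gives -0.4164; window check -1.2 ≤ -0.4164 < -0.8 is false → out
[4] lift (3,17): star map gives -1.0132; window check -1.2 ≤ -1.0132 < -0.8 is true → IN Λ
[5] lift (-7,-20): star map gives -2.2786; window check -1.2 ≤ -2.2786 < -0.8 is false → out
[6] lift (-17,-3): star map gives -16.2918; window check -1.2 ≤ -16.2918 < -0.8 is false → out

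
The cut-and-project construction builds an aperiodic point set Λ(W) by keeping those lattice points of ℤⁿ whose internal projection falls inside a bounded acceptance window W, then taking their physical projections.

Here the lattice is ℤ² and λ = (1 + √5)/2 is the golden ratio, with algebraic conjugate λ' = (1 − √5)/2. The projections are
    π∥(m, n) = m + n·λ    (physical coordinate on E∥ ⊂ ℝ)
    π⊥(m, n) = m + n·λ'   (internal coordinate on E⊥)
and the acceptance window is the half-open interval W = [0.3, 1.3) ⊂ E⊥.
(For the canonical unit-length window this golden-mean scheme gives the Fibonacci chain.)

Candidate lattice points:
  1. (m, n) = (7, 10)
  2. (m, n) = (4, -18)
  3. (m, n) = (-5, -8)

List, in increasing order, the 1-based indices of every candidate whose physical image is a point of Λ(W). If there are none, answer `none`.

Numerically λ ≈ 1.61803 and λ' = −1/λ ≈ -0.61803.
[1] lift (7,10): star map gives 0.81966; window check 0.3 ≤ 0.81966 < 1.3 is true → IN Λ
[2] lift (4,-18): star map gives 15.12461; window check 0.3 ≤ 15.12461 < 1.3 is false → out
[3] lift (-5,-8): star map gives -0.05573; window check 0.3 ≤ -0.05573 < 1.3 is false → out

1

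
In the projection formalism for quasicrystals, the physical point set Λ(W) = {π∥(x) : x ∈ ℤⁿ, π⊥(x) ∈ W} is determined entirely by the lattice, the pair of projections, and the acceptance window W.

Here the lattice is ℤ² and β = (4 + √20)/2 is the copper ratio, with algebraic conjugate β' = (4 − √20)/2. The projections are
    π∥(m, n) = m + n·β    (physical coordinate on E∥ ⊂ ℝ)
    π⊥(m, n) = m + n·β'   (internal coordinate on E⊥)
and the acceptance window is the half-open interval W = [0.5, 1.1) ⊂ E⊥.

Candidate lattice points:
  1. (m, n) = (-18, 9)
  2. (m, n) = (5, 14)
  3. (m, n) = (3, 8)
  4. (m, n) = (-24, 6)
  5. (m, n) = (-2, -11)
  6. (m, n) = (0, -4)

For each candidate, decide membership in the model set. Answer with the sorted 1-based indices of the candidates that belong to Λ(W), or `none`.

5, 6

β' = (4−√20)/2 ≈ -0.236068.
#1 (-18,9): internal coord -18 + (9)·β' = -20.124612; -20.124612 ∉ [0.5, 1.1) → out
#2 (5,14): internal coord 5 + (14)·β' = +1.695048; +1.695048 ∉ [0.5, 1.1) → out
#3 (3,8): internal coord 3 + (8)·β' = +1.111456; +1.111456 ∉ [0.5, 1.1) → out
#4 (-24,6): internal coord -24 + (6)·β' = -25.416408; -25.416408 ∉ [0.5, 1.1) → out
#5 (-2,-11): internal coord -2 + (-11)·β' = +0.596748; +0.596748 ∈ [0.5, 1.1) → IN Λ
#6 (0,-4): internal coord 0 + (-4)·β' = +0.944272; +0.944272 ∈ [0.5, 1.1) → IN Λ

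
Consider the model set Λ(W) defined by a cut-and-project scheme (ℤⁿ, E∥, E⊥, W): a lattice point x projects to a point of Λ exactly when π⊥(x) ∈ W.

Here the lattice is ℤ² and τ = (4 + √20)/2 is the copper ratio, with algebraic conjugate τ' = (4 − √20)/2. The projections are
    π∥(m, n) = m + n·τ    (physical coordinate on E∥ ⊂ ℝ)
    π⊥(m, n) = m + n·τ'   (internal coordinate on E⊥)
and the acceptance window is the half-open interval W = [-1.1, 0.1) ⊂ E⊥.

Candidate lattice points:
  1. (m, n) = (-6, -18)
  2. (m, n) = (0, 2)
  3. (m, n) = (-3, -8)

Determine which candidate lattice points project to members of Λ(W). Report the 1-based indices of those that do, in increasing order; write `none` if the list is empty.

2

τ' = (4−√20)/2 ≈ -0.236068.
#1 (-6,-18): internal coord -6 + (-18)·τ' = -1.750776; -1.750776 ∉ [-1.1, 0.1) → out
#2 (0,2): internal coord 0 + (2)·τ' = -0.472136; -0.472136 ∈ [-1.1, 0.1) → IN Λ
#3 (-3,-8): internal coord -3 + (-8)·τ' = -1.111456; -1.111456 ∉ [-1.1, 0.1) → out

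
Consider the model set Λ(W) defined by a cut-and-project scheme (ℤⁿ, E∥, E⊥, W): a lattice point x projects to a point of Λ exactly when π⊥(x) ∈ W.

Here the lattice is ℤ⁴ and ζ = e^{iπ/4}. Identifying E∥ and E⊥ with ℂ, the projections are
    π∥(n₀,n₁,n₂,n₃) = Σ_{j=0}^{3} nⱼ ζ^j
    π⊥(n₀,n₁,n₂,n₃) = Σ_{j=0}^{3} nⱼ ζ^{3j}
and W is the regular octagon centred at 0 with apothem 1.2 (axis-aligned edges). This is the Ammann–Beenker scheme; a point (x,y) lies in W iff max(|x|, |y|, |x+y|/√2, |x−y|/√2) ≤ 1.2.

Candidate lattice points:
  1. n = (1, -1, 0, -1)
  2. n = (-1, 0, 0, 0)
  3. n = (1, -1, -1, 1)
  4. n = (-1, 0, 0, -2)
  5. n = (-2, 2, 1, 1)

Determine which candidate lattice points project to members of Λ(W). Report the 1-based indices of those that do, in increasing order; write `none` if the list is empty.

π⊥(n) = n₀ + n₁ζ³ + n₂ζ⁶ + n₃ζ⁹ where ζ = e^{iπ/4}.
#1 (1, -1, 0, -1): internal (1.0000, -1.4142); octagon support 1.7071 vs apothem 1.2 → ∉ W
#2 (-1, 0, 0, 0): internal (-1.0000, 0.0000); octagon support 1.0000 vs apothem 1.2 → ∈ W
#3 (1, -1, -1, 1): internal (2.4142, 1.0000); octagon support 2.4142 vs apothem 1.2 → ∉ W
#4 (-1, 0, 0, -2): internal (-2.4142, -1.4142); octagon support 2.7071 vs apothem 1.2 → ∉ W
#5 (-2, 2, 1, 1): internal (-2.7071, 1.1213); octagon support 2.7071 vs apothem 1.2 → ∉ W

2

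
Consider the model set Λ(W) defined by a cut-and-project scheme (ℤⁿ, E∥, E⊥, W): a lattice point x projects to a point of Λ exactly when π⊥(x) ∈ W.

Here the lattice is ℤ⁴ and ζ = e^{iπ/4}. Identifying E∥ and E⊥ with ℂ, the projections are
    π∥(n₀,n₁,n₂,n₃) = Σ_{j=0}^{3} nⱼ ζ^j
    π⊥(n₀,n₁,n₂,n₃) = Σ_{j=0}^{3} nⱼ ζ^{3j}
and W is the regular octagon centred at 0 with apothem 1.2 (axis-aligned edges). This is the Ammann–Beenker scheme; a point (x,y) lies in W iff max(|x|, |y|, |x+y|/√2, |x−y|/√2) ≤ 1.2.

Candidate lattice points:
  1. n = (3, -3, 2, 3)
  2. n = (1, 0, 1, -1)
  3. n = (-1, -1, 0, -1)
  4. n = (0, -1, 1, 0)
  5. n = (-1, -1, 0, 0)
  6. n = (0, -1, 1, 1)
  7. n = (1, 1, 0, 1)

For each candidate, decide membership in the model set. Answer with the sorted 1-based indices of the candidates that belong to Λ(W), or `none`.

5

π⊥(n) = n₀ + n₁ζ³ + n₂ζ⁶ + n₃ζ⁹ where ζ = e^{iπ/4}.
#1 (3, -3, 2, 3): internal (7.242641, -2.000000); octagon support 7.242641 vs apothem 1.2 → ∉ W
#2 (1, 0, 1, -1): internal (0.292893, -1.707107); octagon support 1.707107 vs apothem 1.2 → ∉ W
#3 (-1, -1, 0, -1): internal (-1.000000, -1.414214); octagon support 1.707107 vs apothem 1.2 → ∉ W
#4 (0, -1, 1, 0): internal (0.707107, -1.707107); octagon support 1.707107 vs apothem 1.2 → ∉ W
#5 (-1, -1, 0, 0): internal (-0.292893, -0.707107); octagon support 0.707107 vs apothem 1.2 → ∈ W
#6 (0, -1, 1, 1): internal (1.414214, -1.000000); octagon support 1.707107 vs apothem 1.2 → ∉ W
#7 (1, 1, 0, 1): internal (1.000000, 1.414214); octagon support 1.707107 vs apothem 1.2 → ∉ W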